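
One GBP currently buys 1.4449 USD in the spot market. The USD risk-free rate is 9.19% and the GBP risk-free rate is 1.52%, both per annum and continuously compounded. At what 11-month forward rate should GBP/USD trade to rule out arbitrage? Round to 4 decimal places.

F = S·e^((r_USD − r_GBP)T) = 1.4449 · e^((0.0919 − 0.0152) × 11/12)
= 1.4449 · e^0.070308 = 1.4449 × 1.072839
F = 1.5501 USD per GBP

1.5501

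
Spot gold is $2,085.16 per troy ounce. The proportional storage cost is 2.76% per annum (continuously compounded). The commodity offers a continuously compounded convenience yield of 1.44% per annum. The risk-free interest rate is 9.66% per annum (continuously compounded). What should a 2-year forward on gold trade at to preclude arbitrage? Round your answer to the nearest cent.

Net carry = r + u − y = 0.0966 + 0.0276 − 0.0144 = 0.1098
F = S·e^((r+u−y)T) = 2085.16 · e^(0.1098 × 2) = 2085.16 · e^0.21960000
= 2085.16 × 1.24557840 = $2,597.23 per troy ounce

$2,597.23 per troy ounce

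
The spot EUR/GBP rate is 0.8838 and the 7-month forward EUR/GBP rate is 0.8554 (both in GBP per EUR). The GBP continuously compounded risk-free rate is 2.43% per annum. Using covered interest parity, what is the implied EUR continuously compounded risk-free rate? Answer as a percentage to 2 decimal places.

F = S·e^((r_GBP − r_EUR)T) ⇒ r_EUR = r_GBP − ln(F/S)/T
ln(0.8554/0.8838) = -0.032662; /(7/12) = -0.055992
r_EUR = 0.0243 + 0.055992 = 0.080292
r_EUR = 8.03%

8.03%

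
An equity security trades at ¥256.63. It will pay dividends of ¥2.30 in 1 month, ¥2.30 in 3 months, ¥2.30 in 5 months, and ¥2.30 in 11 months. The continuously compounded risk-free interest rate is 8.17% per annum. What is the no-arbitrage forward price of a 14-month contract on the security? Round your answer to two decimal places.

¥272.51

PV(dividends) I = 2.30·e^(−0.0817·1/12) + 2.30·e^(−0.0817·3/12) + 2.30·e^(−0.0817·5/12) + 2.30·e^(−0.0817·11/12)
I = 2.2844 + 2.2535 + 2.2230 + 2.1340 = 8.8949
F = (S − I)·e^(rT) = (256.63 − 8.8949) · e^(0.0817·14/12)
= 247.7351 · e^0.095317 = 247.7351 × 1.100008 = ¥272.51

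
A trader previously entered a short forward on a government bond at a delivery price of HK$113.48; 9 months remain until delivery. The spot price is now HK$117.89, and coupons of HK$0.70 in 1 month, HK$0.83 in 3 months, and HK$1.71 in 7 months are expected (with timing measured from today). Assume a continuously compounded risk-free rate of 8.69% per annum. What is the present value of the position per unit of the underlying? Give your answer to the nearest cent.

PV(remaining coupons) I = 0.70·e^(−0.0869·1/12) + 0.83·e^(−0.0869·3/12) + 1.71·e^(−0.0869·7/12) = 3.1326
Current forward F = (S − I)·e^(rT) = (117.89 − 3.1326)·e^(0.0869·9/12) = 114.7574 × 1.067346 = 122.4859
Value (long) = (F − K)·e^(−rT) = (122.4859 − 113.48) × 0.936903 = 8.4377
Short position value = −(long value) = -HK$8.44

-HK$8.44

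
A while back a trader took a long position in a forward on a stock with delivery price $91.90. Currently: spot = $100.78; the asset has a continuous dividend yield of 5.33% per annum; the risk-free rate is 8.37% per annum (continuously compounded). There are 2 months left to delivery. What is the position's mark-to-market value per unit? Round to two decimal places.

$9.26

Current fair forward for the remaining 2 months: F = S·e^((r − q)·T), (r − q) = 0.0837 − 0.0533 = 0.0304
F = 100.78 · e^(0.0304 × 2/12) = 100.78 × 1.005080 = 101.2920
Value of long forward = (F − K)·e^(−rT) = (101.2920 − 91.90) · e^(−0.0837·2/12)
= 9.3920 × 0.986147 = 9.26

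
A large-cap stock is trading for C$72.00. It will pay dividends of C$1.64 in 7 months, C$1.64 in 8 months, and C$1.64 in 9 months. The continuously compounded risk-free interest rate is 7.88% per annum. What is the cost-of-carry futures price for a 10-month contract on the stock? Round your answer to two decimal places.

C$71.90

PV(dividends) I = 1.64·e^(−0.0788·7/12) + 1.64·e^(−0.0788·8/12) + 1.64·e^(−0.0788·9/12)
I = 1.5663 + 1.5561 + 1.5459 = 4.6683
F = (S − I)·e^(rT) = (72.00 − 4.6683) · e^(0.0788·10/12)
= 67.3317 · e^0.065667 = 67.3317 × 1.067871 = C$71.90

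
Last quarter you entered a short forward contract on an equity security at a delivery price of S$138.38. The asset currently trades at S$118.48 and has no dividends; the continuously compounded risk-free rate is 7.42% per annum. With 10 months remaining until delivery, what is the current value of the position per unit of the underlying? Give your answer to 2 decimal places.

Current fair forward for the remaining 10 months: F = S·e^(r·T), r = 0.0742
F = 118.48 · e^(0.0742 × 10/12) = 118.48 × 1.063785 = 126.0372
Value of long forward = (F − K)·e^(−rT) = (126.0372 − 138.38) · e^(−0.0742·10/12)
= -12.3428 × 0.940040 = -11.60
Short position value = −(long value) = S$11.60

S$11.60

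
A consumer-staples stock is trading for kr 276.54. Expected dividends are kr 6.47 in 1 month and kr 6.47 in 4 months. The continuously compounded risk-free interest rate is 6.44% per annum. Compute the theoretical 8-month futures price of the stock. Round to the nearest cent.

kr 275.34

PV(dividends) I = 6.47·e^(−0.0644·1/12) + 6.47·e^(−0.0644·4/12)
I = 6.4354 + 6.3326 = 12.7680
F = (S − I)·e^(rT) = (276.54 − 12.7680) · e^(0.0644·8/12)
= 263.7720 · e^0.042933 = 263.7720 × 1.043868 = kr 275.34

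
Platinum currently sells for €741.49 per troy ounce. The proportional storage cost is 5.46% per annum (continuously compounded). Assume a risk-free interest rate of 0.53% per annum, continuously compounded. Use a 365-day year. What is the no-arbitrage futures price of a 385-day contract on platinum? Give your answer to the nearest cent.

€789.85 per troy ounce

Net carry = r + u − y = 0.0053 + 0.0546 − 0.0000 = 0.0599
F = S·e^((r+u−y)T) = 741.49 · e^(0.0599 × 385/365) = 741.49 · e^0.063182
= 741.49 × 1.065221 = €789.85 per troy ounce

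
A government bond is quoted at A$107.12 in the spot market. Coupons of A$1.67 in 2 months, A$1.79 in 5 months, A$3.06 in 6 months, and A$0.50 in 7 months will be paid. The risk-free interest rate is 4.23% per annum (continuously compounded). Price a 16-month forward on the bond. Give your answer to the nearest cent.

A$106.03

PV(coupons) I = 1.67·e^(−0.0423·2/12) + 1.79·e^(−0.0423·5/12) + 3.06·e^(−0.0423·6/12) + 0.50·e^(−0.0423·7/12)
I = 1.6583 + 1.7587 + 2.9960 + 0.4878 = 6.9008
F = (S − I)·e^(rT) = (107.12 − 6.9008) · e^(0.0423·16/12)
= 100.2192 · e^0.056400 = 100.2192 × 1.058021 = A$106.03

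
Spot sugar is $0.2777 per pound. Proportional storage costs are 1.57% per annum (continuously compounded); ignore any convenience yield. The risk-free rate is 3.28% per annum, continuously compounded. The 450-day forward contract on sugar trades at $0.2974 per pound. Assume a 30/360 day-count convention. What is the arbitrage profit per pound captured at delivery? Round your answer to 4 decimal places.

Fair forward: F* = S·e^(carry·T), with carry = (r + u) = 0.0328 + 0.0157 = 0.0485
F* = 0.2777 · e^(0.0485 × 450/360) = 0.2777 · e^0.060625 = 0.2777 × 1.062500 = $0.2951
Market $0.2974 > fair $0.2951: forward overpriced → cash-and-carry (buy spot, short the forward).
At maturity, profit = |F_mkt − F*| = |0.2974 − 0.2951| = $0.0023 per pound

$0.0023 per pound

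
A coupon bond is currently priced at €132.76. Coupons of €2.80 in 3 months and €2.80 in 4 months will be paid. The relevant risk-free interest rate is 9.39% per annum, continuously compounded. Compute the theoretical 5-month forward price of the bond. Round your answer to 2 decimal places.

€132.39

PV(coupons) I = 2.80·e^(−0.0939·3/12) + 2.80·e^(−0.0939·4/12)
I = 2.7350 + 2.7137 = 5.4487
F = (S − I)·e^(rT) = (132.76 − 5.4487) · e^(0.0939·5/12)
= 127.3113 · e^0.039125 = 127.3113 × 1.039900 = €132.39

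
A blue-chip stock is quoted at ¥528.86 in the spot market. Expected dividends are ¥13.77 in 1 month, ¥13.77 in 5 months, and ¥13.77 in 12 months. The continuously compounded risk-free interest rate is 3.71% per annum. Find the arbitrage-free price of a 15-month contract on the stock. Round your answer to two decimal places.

PV(dividends) I = 13.77·e^(−0.0371·1/12) + 13.77·e^(−0.0371·5/12) + 13.77·e^(−0.0371·12/12)
I = 13.7275 + 13.5588 + 13.2685 = 40.5548
F = (S − I)·e^(rT) = (528.86 − 40.5548) · e^(0.0371·15/12)
= 488.3052 · e^0.046375 = 488.3052 × 1.047467 = ¥511.48

¥511.48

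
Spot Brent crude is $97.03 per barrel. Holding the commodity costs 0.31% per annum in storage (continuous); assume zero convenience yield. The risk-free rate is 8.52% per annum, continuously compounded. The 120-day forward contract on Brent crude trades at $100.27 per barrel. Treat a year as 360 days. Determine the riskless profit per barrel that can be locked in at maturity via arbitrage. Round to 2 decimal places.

Fair forward: F* = S·e^(carry·T), with carry = (r + u) = 0.0852 + 0.0031 = 0.0883
F* = 97.03 · e^(0.0883 × 120/360) = 97.03 · e^0.029433 = 97.03 × 1.029870 = $99.9283
Market $100.27 > fair $99.9283: forward overpriced → cash-and-carry (buy spot, short the forward).
At maturity, profit = |F_mkt − F*| = |100.27 − 99.9283| = $0.34 per barrel

$0.34 per barrel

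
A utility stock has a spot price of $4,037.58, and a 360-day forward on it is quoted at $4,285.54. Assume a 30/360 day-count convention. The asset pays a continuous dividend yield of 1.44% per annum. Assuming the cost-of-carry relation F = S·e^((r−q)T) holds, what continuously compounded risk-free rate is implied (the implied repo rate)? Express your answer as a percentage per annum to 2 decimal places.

7.40%

From F = S·e^((r−q)T): (r − q) = ln(F/S)/T
ln(4285.54/4037.58) = ln(1.061413) = 0.059601
(r − q) = 0.059601 / (360/360) = 0.059601
r = ln(F/S)/T + q = 0.059601 + 0.0144 = 0.074001
r = 7.40%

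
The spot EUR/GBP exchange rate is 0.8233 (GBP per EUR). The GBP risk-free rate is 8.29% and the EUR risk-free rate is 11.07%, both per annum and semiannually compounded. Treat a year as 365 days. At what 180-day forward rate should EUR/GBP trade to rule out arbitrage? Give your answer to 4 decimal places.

0.8126

By covered interest parity, F = S · (1+r_GBP/2)^(2T) / (1+r_EUR/2)^(2T)
= 0.8233 × 1.040871 / 1.054571 = 0.8233 × 0.987009
F = 0.8126 GBP per EUR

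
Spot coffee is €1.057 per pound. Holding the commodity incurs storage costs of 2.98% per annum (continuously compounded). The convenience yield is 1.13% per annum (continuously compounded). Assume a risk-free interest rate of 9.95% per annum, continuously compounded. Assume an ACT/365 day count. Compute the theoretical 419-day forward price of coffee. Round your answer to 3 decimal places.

€1.210 per pound

Net carry = r + u − y = 0.0995 + 0.0298 − 0.0113 = 0.1180
F = S·e^((r+u−y)T) = 1.057 · e^(0.1180 × 419/365) = 1.057 · e^0.135458
= 1.057 × 1.145061 = €1.210 per pound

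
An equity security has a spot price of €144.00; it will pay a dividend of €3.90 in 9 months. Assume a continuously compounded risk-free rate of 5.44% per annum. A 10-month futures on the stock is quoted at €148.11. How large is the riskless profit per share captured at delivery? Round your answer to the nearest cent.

PV(dividends) I = 3.90·e^(−0.0544·9/12) = 3.7441
Fair futures F* = (S − I)·e^(rT) = (144.00 − 3.7441)·e^0.045333 = 140.2559 × 1.046376 = 146.7604
Market €148.11 > fair 146.7604: forward overpriced → cash-and-carry (borrow at r, buy the stock and collect the dividends, short the forward).
Profit at T = |F_mkt − F*| = |148.11 − 146.7604| = €1.35 per share

€1.35 per share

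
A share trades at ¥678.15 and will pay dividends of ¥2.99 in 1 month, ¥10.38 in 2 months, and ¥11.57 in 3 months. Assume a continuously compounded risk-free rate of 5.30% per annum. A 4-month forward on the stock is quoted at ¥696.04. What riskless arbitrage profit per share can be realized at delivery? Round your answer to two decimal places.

¥30.93 per share

PV(dividends) I = 2.99·e^(−0.0530·1/12) + 10.38·e^(−0.0530·2/12) + 11.57·e^(−0.0530·3/12) = 24.6832
Fair forward F* = (S − I)·e^(rT) = (678.15 − 24.6832)·e^0.017667 = 653.4668 × 1.017824 = 665.1142
Market ¥696.04 > fair 665.1142: forward overpriced → cash-and-carry (borrow at r, buy the stock and collect the dividends, short the forward).
Profit at T = |F_mkt − F*| = |696.04 − 665.1142| = ¥30.93 per share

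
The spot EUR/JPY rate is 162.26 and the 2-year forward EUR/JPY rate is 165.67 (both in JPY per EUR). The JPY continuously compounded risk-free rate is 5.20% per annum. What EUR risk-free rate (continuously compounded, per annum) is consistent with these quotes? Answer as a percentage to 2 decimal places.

F = S·e^((r_JPY − r_EUR)T) ⇒ r_EUR = r_JPY − ln(F/S)/T
ln(165.67/162.26) = 0.020798; /(2) = 0.010399
r_EUR = 0.0520 − 0.010399 = 0.041601
r_EUR = 4.16%

4.16%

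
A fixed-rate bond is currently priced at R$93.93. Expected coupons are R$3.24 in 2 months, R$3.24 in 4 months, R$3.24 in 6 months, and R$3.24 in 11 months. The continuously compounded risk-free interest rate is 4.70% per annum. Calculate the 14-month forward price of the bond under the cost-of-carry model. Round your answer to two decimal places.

R$85.84

PV(coupons) I = 3.24·e^(−0.0470·2/12) + 3.24·e^(−0.0470·4/12) + 3.24·e^(−0.0470·6/12) + 3.24·e^(−0.0470·11/12)
I = 3.2147 + 3.1896 + 3.1647 + 3.1034 = 12.6724
F = (S − I)·e^(rT) = (93.93 − 12.6724) · e^(0.0470·14/12)
= 81.2576 · e^0.054833 = 81.2576 × 1.056364 = R$85.84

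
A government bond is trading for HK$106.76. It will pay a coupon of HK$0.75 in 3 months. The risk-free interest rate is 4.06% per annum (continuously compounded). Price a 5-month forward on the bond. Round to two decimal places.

PV(coupons) I = 0.75·e^(−0.0406·3/12)
I = 0.7424
F = (S − I)·e^(rT) = (106.76 − 0.7424) · e^(0.0406·5/12)
= 106.0176 · e^0.016917 = 106.0176 × 1.017061 = HK$107.83

HK$107.83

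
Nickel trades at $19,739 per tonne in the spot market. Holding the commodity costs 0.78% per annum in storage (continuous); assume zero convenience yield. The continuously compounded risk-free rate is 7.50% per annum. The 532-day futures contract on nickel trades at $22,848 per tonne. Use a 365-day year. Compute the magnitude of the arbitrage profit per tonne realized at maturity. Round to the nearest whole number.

Fair futures: F* = S·e^(carry·T), with carry = (r + u) = 0.0750 + 0.0078 = 0.0828
F* = 19739 · e^(0.0828 × 532/365) = 19739 · e^0.120684 = 19739 × 1.128268 = $22270.8821
Market $22848 > fair $22270.8821: forward overpriced → cash-and-carry (buy spot, short the forward).
At maturity, profit = |F_mkt − F*| = |22848 − 22270.8821| = $577 per tonne

$577 per tonne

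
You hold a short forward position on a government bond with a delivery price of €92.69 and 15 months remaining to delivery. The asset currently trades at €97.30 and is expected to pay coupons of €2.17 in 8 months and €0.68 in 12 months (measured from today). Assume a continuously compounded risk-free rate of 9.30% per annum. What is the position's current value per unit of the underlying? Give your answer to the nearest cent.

-€12.12

PV(remaining coupons) I = 2.17·e^(−0.0930·8/12) + 0.68·e^(−0.0930·12/12) = 2.6592
Current forward F = (S − I)·e^(rT) = (97.30 − 2.6592)·e^(0.0930·15/12) = 94.6408 × 1.123277 = 106.3078
Value (long) = (F − K)·e^(−rT) = (106.3078 − 92.69) × 0.890253 = 12.1233
Short position value = −(long value) = -€12.12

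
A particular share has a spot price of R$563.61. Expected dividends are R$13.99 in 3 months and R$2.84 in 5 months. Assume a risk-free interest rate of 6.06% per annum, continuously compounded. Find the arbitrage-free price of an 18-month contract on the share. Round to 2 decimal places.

PV(dividends) I = 13.99·e^(−0.0606·3/12) + 2.84·e^(−0.0606·5/12)
I = 13.7796 + 2.7692 = 16.5488
F = (S − I)·e^(rT) = (563.61 − 16.5488) · e^(0.0606·18/12)
= 547.0612 · e^0.090900 = 547.0612 × 1.095159 = R$599.12

R$599.12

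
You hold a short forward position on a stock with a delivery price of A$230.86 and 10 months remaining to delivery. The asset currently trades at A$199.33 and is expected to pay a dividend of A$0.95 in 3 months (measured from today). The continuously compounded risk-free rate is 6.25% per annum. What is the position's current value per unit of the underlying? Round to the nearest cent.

PV(remaining dividends) I = 0.95·e^(−0.0625·3/12) = 0.9353
Current forward F = (S − I)·e^(rT) = (199.33 − 0.9353)·e^(0.0625·10/12) = 198.3947 × 1.053464 = 209.0017
Value (long) = (F − K)·e^(−rT) = (209.0017 − 230.86) × 0.949250 = -20.7490
Short position value = −(long value) = A$20.75

A$20.75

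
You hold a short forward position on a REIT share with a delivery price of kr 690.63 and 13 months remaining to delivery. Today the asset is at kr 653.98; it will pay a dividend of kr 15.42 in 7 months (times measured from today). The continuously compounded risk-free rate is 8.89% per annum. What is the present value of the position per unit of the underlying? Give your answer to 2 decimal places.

PV(remaining dividends) I = 15.42·e^(−0.0889·7/12) = 14.6407
Current forward F = (S − I)·e^(rT) = (653.98 − 14.6407)·e^(0.0889·13/12) = 639.3393 × 1.101099 = 703.9759
Value (long) = (F − K)·e^(−rT) = (703.9759 − 690.63) × 0.908184 = 12.1205
Short position value = −(long value) = -kr 12.12

-kr 12.12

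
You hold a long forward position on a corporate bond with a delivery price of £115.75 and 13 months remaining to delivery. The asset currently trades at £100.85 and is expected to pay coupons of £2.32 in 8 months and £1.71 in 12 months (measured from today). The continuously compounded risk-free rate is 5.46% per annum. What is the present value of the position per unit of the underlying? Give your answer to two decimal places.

-£12.11

PV(remaining coupons) I = 2.32·e^(−0.0546·8/12) + 1.71·e^(−0.0546·12/12) = 3.8562
Current forward F = (S − I)·e^(rT) = (100.85 − 3.8562)·e^(0.0546·13/12) = 96.9938 × 1.060934 = 102.9040
Value (long) = (F − K)·e^(−rT) = (102.9040 − 115.75) × 0.942565 = -12.1082
Value = -£12.11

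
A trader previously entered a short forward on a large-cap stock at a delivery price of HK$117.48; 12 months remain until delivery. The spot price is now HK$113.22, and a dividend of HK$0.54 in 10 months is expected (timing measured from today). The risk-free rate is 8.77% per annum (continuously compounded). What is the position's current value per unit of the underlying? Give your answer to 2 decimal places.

PV(remaining dividends) I = 0.54·e^(−0.0877·10/12) = 0.5019
Current forward F = (S − I)·e^(rT) = (113.22 − 0.5019)·e^(0.0877·12/12) = 112.7181 × 1.091661 = 123.0500
Value (long) = (F − K)·e^(−rT) = (123.0500 − 117.48) × 0.916036 = 5.1023
Short position value = −(long value) = -HK$5.10

-HK$5.10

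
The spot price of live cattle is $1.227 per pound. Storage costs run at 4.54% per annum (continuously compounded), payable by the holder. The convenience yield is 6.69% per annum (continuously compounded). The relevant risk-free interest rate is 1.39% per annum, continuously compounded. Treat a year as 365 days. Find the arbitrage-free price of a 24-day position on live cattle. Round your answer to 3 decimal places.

$1.226 per pound

Net carry = r + u − y = 0.0139 + 0.0454 − 0.0669 = -0.0076
F = S·e^((r+u−y)T) = 1.227 · e^(-0.0076 × 24/365) = 1.227 · e^-0.000500
= 1.227 × 0.999500 = $1.226 per pound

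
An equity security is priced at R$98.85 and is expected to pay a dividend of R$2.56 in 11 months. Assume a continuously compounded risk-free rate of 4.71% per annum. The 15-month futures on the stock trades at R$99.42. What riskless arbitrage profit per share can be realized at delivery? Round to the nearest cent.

PV(dividends) I = 2.56·e^(−0.0471·11/12) = 2.4518
Fair futures F* = (S − I)·e^(rT) = (98.85 − 2.4518)·e^0.058875 = 96.3982 × 1.060643 = 102.2441
Market R$99.42 < fair 102.2441: forward underpriced → reverse cash-and-carry (short the stock, invest proceeds at r, pay the dividends, go long the forward).
Profit at T = |F_mkt − F*| = |99.42 − 102.2441| = R$2.82 per share

R$2.82 per share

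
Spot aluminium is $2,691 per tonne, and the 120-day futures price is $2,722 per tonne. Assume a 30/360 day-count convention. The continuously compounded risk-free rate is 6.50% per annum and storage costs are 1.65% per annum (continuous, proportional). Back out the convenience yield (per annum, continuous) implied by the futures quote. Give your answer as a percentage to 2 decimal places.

4.71%

F = S·e^((r+u−y)T) ⇒ (r+u−y) = ln(F/S)/T
ln(2722/2691) = 0.011454; /T ⇒ 0.034362
y = r + u − ln(F/S)/T = 0.0650 + 0.0165 − 0.034362 = 0.047138
y = 4.71%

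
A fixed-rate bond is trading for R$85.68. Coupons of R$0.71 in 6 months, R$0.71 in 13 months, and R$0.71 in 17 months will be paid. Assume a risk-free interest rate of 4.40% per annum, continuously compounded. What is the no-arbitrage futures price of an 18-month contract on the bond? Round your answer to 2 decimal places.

R$89.35

PV(coupons) I = 0.71·e^(−0.0440·6/12) + 0.71·e^(−0.0440·13/12) + 0.71·e^(−0.0440·17/12)
I = 0.6946 + 0.6770 + 0.6671 = 2.0387
F = (S − I)·e^(rT) = (85.68 − 2.0387) · e^(0.0440·18/12)
= 83.6413 · e^0.066000 = 83.6413 × 1.068227 = R$89.35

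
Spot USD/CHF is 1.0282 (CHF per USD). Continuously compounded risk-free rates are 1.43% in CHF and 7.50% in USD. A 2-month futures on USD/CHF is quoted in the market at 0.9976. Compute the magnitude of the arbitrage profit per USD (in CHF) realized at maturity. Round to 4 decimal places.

Fair futures: F* = S·e^(carry·T), with carry = (r_CHF − r_USD) = 0.0143 − 0.0750 = -0.0607
F* = 1.0282 · e^(-0.0607 × 2/12) = 1.0282 · e^-0.010117 = 1.0282 × 0.989934 = 1.0179
Market 0.9976 < fair 1.0179: forward underpriced → reverse cash-and-carry (short spot, go long the forward).
At maturity, profit = |F_mkt − F*| = |0.9976 − 1.0179| = 0.0203 per USD (in CHF)

0.0203 per USD (in CHF)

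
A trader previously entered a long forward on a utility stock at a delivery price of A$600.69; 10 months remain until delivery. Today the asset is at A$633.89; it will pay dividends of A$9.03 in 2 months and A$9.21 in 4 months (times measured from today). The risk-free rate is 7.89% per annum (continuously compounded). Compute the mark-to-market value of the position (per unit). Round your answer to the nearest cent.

A$53.54

PV(remaining dividends) I = 9.03·e^(−0.0789·2/12) + 9.21·e^(−0.0789·4/12) = 17.8830
Current forward F = (S − I)·e^(rT) = (633.89 − 17.8830)·e^(0.0789·10/12) = 616.0070 × 1.067960 = 657.8708
Value (long) = (F − K)·e^(−rT) = (657.8708 − 600.69) × 0.936365 = 53.5421
Value = A$53.54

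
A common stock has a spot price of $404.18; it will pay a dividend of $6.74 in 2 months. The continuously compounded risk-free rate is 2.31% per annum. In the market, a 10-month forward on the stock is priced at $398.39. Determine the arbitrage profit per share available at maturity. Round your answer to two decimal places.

PV(dividends) I = 6.74·e^(−0.0231·2/12) = 6.7141
Fair forward F* = (S − I)·e^(rT) = (404.18 − 6.7141)·e^0.019250 = 397.4659 × 1.019436 = 405.1910
Market $398.39 < fair 405.1910: forward underpriced → reverse cash-and-carry (short the stock, invest proceeds at r, pay the dividends, go long the forward).
Profit at T = |F_mkt − F*| = |398.39 − 405.1910| = $6.80 per share

$6.80 per share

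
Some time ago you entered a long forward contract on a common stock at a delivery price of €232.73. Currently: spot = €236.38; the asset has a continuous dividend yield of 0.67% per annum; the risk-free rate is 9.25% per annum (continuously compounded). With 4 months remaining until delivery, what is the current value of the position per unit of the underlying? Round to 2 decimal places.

€10.19

Current fair forward for the remaining 4 months: F = S·e^((r − q)·T), (r − q) = 0.0925 − 0.0067 = 0.0858
F = 236.38 · e^(0.0858 × 4/12) = 236.38 × 1.029013 = 243.2381
Value of long forward = (F − K)·e^(−rT) = (243.2381 − 232.73) · e^(−0.0925·4/12)
= 10.5081 × 0.969637 = 10.19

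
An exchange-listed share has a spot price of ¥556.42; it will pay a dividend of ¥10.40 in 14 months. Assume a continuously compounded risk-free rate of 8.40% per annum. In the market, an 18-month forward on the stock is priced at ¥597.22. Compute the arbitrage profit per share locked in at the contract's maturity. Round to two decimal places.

PV(dividends) I = 10.40·e^(−0.0840·14/12) = 9.4291
Fair forward F* = (S − I)·e^(rT) = (556.42 − 9.4291)·e^0.126000 = 546.9909 × 1.134282 = 620.4419
Market ¥597.22 < fair 620.4419: forward underpriced → reverse cash-and-carry (short the stock, invest proceeds at r, pay the dividends, go long the forward).
Profit at T = |F_mkt − F*| = |597.22 − 620.4419| = ¥23.22 per share

¥23.22 per share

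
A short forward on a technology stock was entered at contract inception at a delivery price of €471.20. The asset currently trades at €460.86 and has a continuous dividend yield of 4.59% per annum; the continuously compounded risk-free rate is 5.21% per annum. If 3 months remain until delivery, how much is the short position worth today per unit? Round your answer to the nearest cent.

Current fair forward for the remaining 3 months: F = S·e^((r − q)·T), (r − q) = 0.0521 − 0.0459 = 0.0062
F = 460.86 · e^(0.0062 × 3/12) = 460.86 × 1.001551 = 461.5748
Value of long forward = (F − K)·e^(−rT) = (461.5748 − 471.20) · e^(−0.0521·3/12)
= -9.6252 × 0.987059 = -9.50
Short position value = −(long value) = €9.50

€9.50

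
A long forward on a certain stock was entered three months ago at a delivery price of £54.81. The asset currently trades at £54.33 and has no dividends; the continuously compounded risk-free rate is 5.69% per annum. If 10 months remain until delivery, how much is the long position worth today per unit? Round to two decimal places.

Current fair forward for the remaining 10 months: F = S·e^(r·T), r = 0.0569
F = 54.33 · e^(0.0569 × 10/12) = 54.33 × 1.048559 = 56.9682
Value of long forward = (F − K)·e^(−rT) = (56.9682 − 54.81) · e^(−0.0569·10/12)
= 2.1582 × 0.953690 = 2.06

£2.06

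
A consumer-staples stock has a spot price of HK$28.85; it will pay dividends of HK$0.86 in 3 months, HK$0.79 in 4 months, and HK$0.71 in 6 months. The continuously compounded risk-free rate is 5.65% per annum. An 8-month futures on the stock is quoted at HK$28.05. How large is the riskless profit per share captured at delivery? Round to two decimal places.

PV(dividends) I = 0.86·e^(−0.0565·3/12) + 0.79·e^(−0.0565·4/12) + 0.71·e^(−0.0565·6/12) = 2.3134
Fair futures F* = (S − I)·e^(rT) = (28.85 − 2.3134)·e^0.037667 = 26.5366 × 1.038385 = 27.5552
Market HK$28.05 > fair 27.5552: forward overpriced → cash-and-carry (borrow at r, buy the stock and collect the dividends, short the forward).
Profit at T = |F_mkt − F*| = |28.05 − 27.5552| = HK$0.49 per share

HK$0.49 per share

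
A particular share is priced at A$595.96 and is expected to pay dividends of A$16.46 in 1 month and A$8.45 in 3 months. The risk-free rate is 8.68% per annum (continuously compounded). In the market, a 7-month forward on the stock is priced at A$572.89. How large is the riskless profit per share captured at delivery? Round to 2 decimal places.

A$28.13 per share

PV(dividends) I = 16.46·e^(−0.0868·1/12) + 8.45·e^(−0.0868·3/12) = 24.6100
Fair forward F* = (S − I)·e^(rT) = (595.96 − 24.6100)·e^0.050633 = 571.3500 × 1.051937 = 601.0242
Market A$572.89 < fair 601.0242: forward underpriced → reverse cash-and-carry (short the stock, invest proceeds at r, pay the dividends, go long the forward).
Profit at T = |F_mkt − F*| = |572.89 − 601.0242| = A$28.13 per share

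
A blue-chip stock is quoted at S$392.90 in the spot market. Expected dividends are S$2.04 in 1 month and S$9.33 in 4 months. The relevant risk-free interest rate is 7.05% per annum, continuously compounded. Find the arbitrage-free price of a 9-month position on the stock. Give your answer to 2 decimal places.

S$402.49

PV(dividends) I = 2.04·e^(−0.0705·1/12) + 9.33·e^(−0.0705·4/12)
I = 2.0281 + 9.1133 = 11.1414
F = (S − I)·e^(rT) = (392.90 − 11.1414) · e^(0.0705·9/12)
= 381.7586 · e^0.052875 = 381.7586 × 1.054298 = S$402.49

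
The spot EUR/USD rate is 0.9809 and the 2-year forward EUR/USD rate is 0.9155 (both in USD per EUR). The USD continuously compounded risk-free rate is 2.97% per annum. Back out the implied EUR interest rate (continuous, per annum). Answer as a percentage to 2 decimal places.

6.42%

F = S·e^((r_USD − r_EUR)T) ⇒ r_EUR = r_USD − ln(F/S)/T
ln(0.9155/0.9809) = -0.069000; /(2) = -0.034500
r_EUR = 0.0297 + 0.034500 = 0.064200
r_EUR = 6.42%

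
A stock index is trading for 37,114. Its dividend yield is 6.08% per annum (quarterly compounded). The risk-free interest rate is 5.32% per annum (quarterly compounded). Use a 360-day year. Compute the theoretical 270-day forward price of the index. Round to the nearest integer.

36,906

F = S · (1+r/4)^(4T) / (1+q/4)^(4T)
= 37114 × 1.040433 / 1.046297 = 37114 × 0.994395
F = 36,906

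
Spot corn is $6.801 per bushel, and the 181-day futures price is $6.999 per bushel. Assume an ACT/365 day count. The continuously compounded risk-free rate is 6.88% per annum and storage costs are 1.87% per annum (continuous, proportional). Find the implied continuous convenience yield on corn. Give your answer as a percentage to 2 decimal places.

2.96%

F = S·e^((r+u−y)T) ⇒ (r+u−y) = ln(F/S)/T
ln(6.999/6.801) = 0.028698; /T ⇒ 0.057872
y = r + u − ln(F/S)/T = 0.0688 + 0.0187 − 0.057872 = 0.029628
y = 2.96%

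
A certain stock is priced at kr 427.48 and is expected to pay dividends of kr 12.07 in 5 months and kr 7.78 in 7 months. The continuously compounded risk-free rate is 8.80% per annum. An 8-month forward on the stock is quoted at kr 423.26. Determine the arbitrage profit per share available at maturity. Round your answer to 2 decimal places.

PV(dividends) I = 12.07·e^(−0.0880·5/12) + 7.78·e^(−0.0880·7/12) = 19.0262
Fair forward F* = (S − I)·e^(rT) = (427.48 − 19.0262)·e^0.058667 = 408.4538 × 1.060422 = 433.1334
Market kr 423.26 < fair 433.1334: forward underpriced → reverse cash-and-carry (short the stock, invest proceeds at r, pay the dividends, go long the forward).
Profit at T = |F_mkt − F*| = |423.26 − 433.1334| = kr 9.87 per share

kr 9.87 per share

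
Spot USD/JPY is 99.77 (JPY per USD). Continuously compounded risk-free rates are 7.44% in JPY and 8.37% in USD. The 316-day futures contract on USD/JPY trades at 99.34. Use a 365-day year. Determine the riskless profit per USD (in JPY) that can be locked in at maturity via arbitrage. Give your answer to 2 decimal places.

Fair futures: F* = S·e^(carry·T), with carry = (r_JPY − r_USD) = 0.0744 − 0.0837 = -0.0093
F* = 99.77 · e^(-0.0093 × 316/365) = 99.77 · e^-0.008052 = 99.77 × 0.991980 = 98.9698
Market 99.34 > fair 98.9698: forward overpriced → cash-and-carry (buy spot, short the forward).
At maturity, profit = |F_mkt − F*| = |99.34 − 98.9698| = 0.37 per USD (in JPY)

0.37 per USD (in JPY)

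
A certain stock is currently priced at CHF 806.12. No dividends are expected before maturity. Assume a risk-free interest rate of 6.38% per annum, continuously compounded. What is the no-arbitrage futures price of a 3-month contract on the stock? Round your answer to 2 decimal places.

CHF 819.08

F = S·e^(rT) = 806.12 · e^(0.0638 × 3/12)
= 806.12 · e^0.015950 = 806.12 × 1.016078
F = CHF 819.08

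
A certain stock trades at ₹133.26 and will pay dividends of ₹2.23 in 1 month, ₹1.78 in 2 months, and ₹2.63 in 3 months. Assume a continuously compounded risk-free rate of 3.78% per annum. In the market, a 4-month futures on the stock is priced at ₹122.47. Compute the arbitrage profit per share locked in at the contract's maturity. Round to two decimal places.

₹5.80 per share

PV(dividends) I = 2.23·e^(−0.0378·1/12) + 1.78·e^(−0.0378·2/12) + 2.63·e^(−0.0378·3/12) = 6.5971
Fair futures F* = (S − I)·e^(rT) = (133.26 − 6.5971)·e^0.012600 = 126.6629 × 1.012680 = 128.2690
Market ₹122.47 < fair 128.2690: forward underpriced → reverse cash-and-carry (short the stock, invest proceeds at r, pay the dividends, go long the forward).
Profit at T = |F_mkt − F*| = |122.47 − 128.2690| = ₹5.80 per share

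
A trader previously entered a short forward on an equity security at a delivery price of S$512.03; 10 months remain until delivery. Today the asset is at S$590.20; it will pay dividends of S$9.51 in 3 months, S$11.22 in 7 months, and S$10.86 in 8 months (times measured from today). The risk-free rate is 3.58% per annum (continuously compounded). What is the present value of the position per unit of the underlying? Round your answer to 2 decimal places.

PV(remaining dividends) I = 9.51·e^(−0.0358·3/12) + 11.22·e^(−0.0358·7/12) + 10.86·e^(−0.0358·8/12) = 31.0173
Current forward F = (S − I)·e^(rT) = (590.20 − 31.0173)·e^(0.0358·10/12) = 559.1827 × 1.030283 = 576.1164
Value (long) = (F − K)·e^(−rT) = (576.1164 − 512.03) × 0.970607 = 62.2027
Short position value = −(long value) = -S$62.20

-S$62.20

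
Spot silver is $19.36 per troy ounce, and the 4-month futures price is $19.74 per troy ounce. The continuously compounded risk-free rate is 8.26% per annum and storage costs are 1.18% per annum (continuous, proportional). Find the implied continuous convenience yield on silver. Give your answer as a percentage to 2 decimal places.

F = S·e^((r+u−y)T) ⇒ (r+u−y) = ln(F/S)/T
ln(19.74/19.36) = 0.019438; /T ⇒ 0.058314
y = r + u − ln(F/S)/T = 0.0826 + 0.0118 − 0.058314 = 0.036086
y = 3.61%

3.61%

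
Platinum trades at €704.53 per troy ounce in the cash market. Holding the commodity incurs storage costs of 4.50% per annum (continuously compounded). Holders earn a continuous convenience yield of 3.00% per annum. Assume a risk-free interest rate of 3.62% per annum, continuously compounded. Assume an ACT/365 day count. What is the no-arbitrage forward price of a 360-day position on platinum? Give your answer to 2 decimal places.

€741.02 per troy ounce

Net carry = r + u − y = 0.0362 + 0.0450 − 0.0300 = 0.0512
F = S·e^((r+u−y)T) = 704.53 · e^(0.0512 × 360/365) = 704.53 · e^0.050499
= 704.53 × 1.051796 = €741.02 per troy ounce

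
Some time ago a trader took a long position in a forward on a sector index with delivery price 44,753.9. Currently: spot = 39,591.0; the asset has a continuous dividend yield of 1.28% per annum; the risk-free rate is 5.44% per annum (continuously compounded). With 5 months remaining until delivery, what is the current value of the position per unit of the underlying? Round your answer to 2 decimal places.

-4370.48

Current fair forward for the remaining 5 months: F = S·e^((r − q)·T), (r − q) = 0.0544 − 0.0128 = 0.0416
F = 39591.0 · e^(0.0416 × 5/12) = 39591.0 × 1.01748443 = 40283.2261
Value of long forward = (F − K)·e^(−rT) = (40283.2261 − 44753.9) · e^(−0.0544·5/12)
= -4470.6739 × 0.97758829 = -4370.48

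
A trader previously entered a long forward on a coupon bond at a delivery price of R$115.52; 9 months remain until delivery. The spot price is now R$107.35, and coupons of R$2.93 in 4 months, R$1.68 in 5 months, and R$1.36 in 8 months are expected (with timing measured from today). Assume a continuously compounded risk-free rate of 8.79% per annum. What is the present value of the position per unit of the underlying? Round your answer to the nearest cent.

PV(remaining coupons) I = 2.93·e^(−0.0879·4/12) + 1.68·e^(−0.0879·5/12) + 1.36·e^(−0.0879·8/12) = 5.7476
Current forward F = (S − I)·e^(rT) = (107.35 − 5.7476)·e^(0.0879·9/12) = 101.6024 × 1.068147 = 108.5263
Value (long) = (F − K)·e^(−rT) = (108.5263 − 115.52) × 0.936201 = -6.5475
Value = -R$6.55

-R$6.55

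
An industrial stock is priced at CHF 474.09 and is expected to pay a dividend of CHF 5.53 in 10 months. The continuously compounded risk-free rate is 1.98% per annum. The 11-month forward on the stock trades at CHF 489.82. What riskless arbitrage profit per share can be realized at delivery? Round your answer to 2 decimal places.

PV(dividends) I = 5.53·e^(−0.0198·10/12) = 5.4395
Fair forward F* = (S − I)·e^(rT) = (474.09 − 5.4395)·e^0.018150 = 468.6505 × 1.018316 = 477.2343
Market CHF 489.82 > fair 477.2343: forward overpriced → cash-and-carry (borrow at r, buy the stock and collect the dividends, short the forward).
Profit at T = |F_mkt − F*| = |489.82 − 477.2343| = CHF 12.59 per share

CHF 12.59 per share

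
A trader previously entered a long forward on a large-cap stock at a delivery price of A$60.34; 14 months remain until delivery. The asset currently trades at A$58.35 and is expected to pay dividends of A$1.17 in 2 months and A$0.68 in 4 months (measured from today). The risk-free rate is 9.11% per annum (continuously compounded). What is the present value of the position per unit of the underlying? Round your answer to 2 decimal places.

PV(remaining dividends) I = 1.17·e^(−0.0911·2/12) + 0.68·e^(−0.0911·4/12) = 1.8120
Current forward F = (S − I)·e^(rT) = (58.35 − 1.8120)·e^(0.0911·14/12) = 56.5380 × 1.112137 = 62.8780
Value (long) = (F − K)·e^(−rT) = (62.8780 − 60.34) × 0.899170 = 2.2821
Value = A$2.28

A$2.28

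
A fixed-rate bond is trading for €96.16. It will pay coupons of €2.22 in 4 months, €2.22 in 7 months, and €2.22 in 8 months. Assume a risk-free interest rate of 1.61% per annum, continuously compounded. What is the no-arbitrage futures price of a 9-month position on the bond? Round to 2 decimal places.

PV(coupons) I = 2.22·e^(−0.0161·4/12) + 2.22·e^(−0.0161·7/12) + 2.22·e^(−0.0161·8/12)
I = 2.2081 + 2.1992 + 2.1963 = 6.6036
F = (S − I)·e^(rT) = (96.16 − 6.6036) · e^(0.0161·9/12)
= 89.5564 · e^0.012075 = 89.5564 × 1.012148 = €90.64

€90.64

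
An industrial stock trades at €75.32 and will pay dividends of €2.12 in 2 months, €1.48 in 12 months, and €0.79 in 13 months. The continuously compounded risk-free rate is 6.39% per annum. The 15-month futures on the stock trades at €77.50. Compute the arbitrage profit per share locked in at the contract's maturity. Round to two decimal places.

€0.49 per share

PV(dividends) I = 2.12·e^(−0.0639·2/12) + 1.48·e^(−0.0639·12/12) + 0.79·e^(−0.0639·13/12) = 4.2231
Fair futures F* = (S − I)·e^(rT) = (75.32 − 4.2231)·e^0.079875 = 71.0969 × 1.083152 = 77.0087
Market €77.50 > fair 77.0087: forward overpriced → cash-and-carry (borrow at r, buy the stock and collect the dividends, short the forward).
Profit at T = |F_mkt − F*| = |77.50 − 77.0087| = €0.49 per share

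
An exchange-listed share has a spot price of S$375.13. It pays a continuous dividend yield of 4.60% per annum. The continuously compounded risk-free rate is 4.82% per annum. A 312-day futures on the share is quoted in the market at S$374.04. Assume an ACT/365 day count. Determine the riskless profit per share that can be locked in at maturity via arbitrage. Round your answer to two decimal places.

Fair futures: F* = S·e^(carry·T), with carry = (r − q) = 0.0482 − 0.0460 = 0.0022
F* = 375.13 · e^(0.0022 × 312/365) = 375.13 · e^0.001881 = 375.13 × 1.001883 = S$375.8364
Market S$374.04 < fair S$375.8364: forward underpriced → reverse cash-and-carry (short spot, go long the forward).
At maturity, profit = |F_mkt − F*| = |374.04 − 375.8364| = S$1.80 per share

S$1.80 per share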